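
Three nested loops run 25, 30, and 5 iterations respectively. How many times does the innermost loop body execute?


Loop 1 (outermost): 25 iterations
Loop 2 (middle): 30 iterations per outer
Loop 3 (innermost): 5 iterations per middle
Total = 25 * 30 * 5 = 3750


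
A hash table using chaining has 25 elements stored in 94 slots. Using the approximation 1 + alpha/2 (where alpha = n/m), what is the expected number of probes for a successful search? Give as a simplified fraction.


Load factor alpha = n/m = 25/94
Expected probes = 1 + alpha/2 = 1 + 25/(2*94)
= 1 + 25/188
= 188/188 + 25/188
= 213/188


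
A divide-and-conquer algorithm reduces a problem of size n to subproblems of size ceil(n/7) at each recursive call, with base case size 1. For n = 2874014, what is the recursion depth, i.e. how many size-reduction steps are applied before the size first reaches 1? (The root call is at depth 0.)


Each step divides the size by 7 (rounding up); after k steps the size is ceil(n/7^k), which equals 1 exactly when 7^k >= n.
So the depth is the smallest k with 7^k >= 2874014, i.e. ceil(log_7(2874014)).
7^7 = 823543 < 2874014 <= 5764801 = 7^8
Recursion depth = 8


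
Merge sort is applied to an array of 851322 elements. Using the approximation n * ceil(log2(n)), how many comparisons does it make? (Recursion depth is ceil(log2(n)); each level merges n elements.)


Merge sort divides the array into halves recursively.
Number of levels = ceil(log2(851322)) = 20
At each level, approximately n = 851322 comparisons are needed for merging.
Total comparisons ~ n * ceil(log2(n)) = 851322 * 20 = 17026440


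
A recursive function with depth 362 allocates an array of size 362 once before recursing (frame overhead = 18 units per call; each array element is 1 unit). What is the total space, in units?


Array allocation: 362 units (allocated once)
Stack frames: 362 deep * 18 per frame = 6516 units
Total = 362 + 6516 = 6878


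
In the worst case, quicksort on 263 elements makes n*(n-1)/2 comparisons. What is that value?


Sum of comparisons per partition:
262 + 261 + ... + 1 + 0
= 263 * (263 - 1) / 2
= 263 * 262 / 2
= 34453


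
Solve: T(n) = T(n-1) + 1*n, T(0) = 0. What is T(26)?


Expanding the recurrence:
T(26) = T(25) + 1*26
       = T(24) + 1*25 + 1*26
       ...
       = T(0) + 1*(1 + 2 + ... + 26)
       = 0 + 1 * 26*27/2
       = 0 + 1 * 351
       = 0 + 351 = 351


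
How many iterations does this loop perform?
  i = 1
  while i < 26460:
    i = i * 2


The loop variable doubles each iteration:
i = 1 -> 2 -> 4 -> 8 -> 16 -> 32 -> 64 -> 128 -> 256 -> 512 -> 1024 -> 2048 -> 4096 -> 8192 -> 16384 -> 32768 (stop, 32768 >= 26460)
Number of doublings = ceil(log2(26460)) = 15


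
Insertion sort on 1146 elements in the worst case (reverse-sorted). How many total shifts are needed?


In the worst case (reverse-sorted), each element shifts past all previous:
  Element 1: 1 shifts
  Element 2: 2 shifts
  Element 3: 3 shifts
  Element 4: 4 shifts
  Element 5: 5 shifts
  ...
  Element 1145: 1145 shifts
Total = 1 + 2 + ... + 1145
= 1146*(1146-1)/2 = 656085


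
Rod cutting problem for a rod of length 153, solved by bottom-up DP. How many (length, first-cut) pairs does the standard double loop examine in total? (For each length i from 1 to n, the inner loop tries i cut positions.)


For each subproblem length i = 1..153, the inner loop considers i possible first cuts.
Total = 1 + 2 + ... + 153
= 153*(153+1)/2
= 153*154/2 = 11781


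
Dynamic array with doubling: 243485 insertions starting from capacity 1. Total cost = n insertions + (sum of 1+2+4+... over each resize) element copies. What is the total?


n = 243485
Insertion costs: 243485
Resizes copy 1, 2, 4, ... up to the largest power of 2 that is <= n-1 = 243484, i.e. 131072.
Copy costs = 1 + 2 + 4 + 8 + 16 + 32 + 64 + 128 + 256 + 512 + 1024 + 2048 + 4096 + 8192 + 16384 + 32768 + 65536 + 131072 = 262143
Total = 243485 + 262143 = 505628


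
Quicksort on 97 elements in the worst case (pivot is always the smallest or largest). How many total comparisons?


In the worst case, each partition step picks the worst pivot:
  Partition 1: 96 comparisons (n-1 elements to compare)
  Partition 2: 95 comparisons
  Partition 3: 94 comparisons
  Partition 4: 93 comparisons
  Partition 5: 92 comparisons
  ...
  Last partition: 0 comparisons
Total = (n-1) + (n-2) + ... + 1 + 0 = n*(n-1)/2
= 97*96/2 = 4656


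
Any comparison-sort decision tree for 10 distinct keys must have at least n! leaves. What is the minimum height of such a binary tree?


A binary decision tree of height h has at most 2^h leaves and needs at least n! of them, so h >= ceil(log2(n!)).
Compute 10! as a running product:
  x2 = 2, x3 = 6, x4 = 24, x5 = 120
  x6 = 720, x7 = 5040, x8 = 40320, x9 = 362880
  x10 = 3628800
10! = 3628800
Bracket between powers of 2:
  2^21 = 2097152 < 3628800 <= 4194304 = 2^22
So ceil(log2(10!)) = 22


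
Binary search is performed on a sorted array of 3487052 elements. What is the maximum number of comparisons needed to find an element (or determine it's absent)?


Binary search halves the search space each comparison:
  Step 1: search space = 3487052 -> 1743526
  Step 2: search space = 1743526 -> 871763
  Step 3: search space = 871763 -> 435881
  Step 4: search space = 435881 -> 217940
  Step 5: search space = 217940 -> 108970
  Step 6: search space = 108970 -> 54485
  Step 7: search space = 54485 -> 27242
  Step 8: search space = 27242 -> 13621
  Step 9: search space = 13621 -> 6810
  Step 10: search space = 6810 -> 3405
  Step 11: search space = 3405 -> 1702
  Step 12: search space = 1702 -> 851
  Step 13: search space = 851 -> 425
  Step 14: search space = 425 -> 212
  Step 15: search space = 212 -> 106
  Step 16: search space = 106 -> 53
  Step 17: search space = 53 -> 26
  Step 18: search space = 26 -> 13
  Step 19: search space = 13 -> 6
  Step 20: search space = 6 -> 3
  Step 21: search space = 3 -> 1
  Step 22: search space = 1 (final check)
Maximum comparisons = floor(log2(3487052)) + 1 = 21 + 1 = 22


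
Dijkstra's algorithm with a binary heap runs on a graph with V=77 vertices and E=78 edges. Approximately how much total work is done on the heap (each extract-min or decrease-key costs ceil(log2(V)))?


Dijkstra with a binary heap: each vertex is extracted once, each edge may relax once.
Each heap operation costs O(log V).
V + E = 77 + 78 = 155
ceil(log2(77)) = 7 (since 2^6 = 64 < 77 <= 128 = 2^7)
Total heap work = (V+E) * ceil(log2(V)) = 155 * 7 = 1085


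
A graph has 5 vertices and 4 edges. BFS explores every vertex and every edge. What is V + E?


A full BFS traversal dequeues each vertex once and examines each edge once.
Vertex visits: 5
Edge visits: 4
V + E = 5 + 4 = 9


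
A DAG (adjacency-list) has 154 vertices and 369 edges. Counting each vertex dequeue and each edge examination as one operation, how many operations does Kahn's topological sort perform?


V = 154 (vertex processing)
E = 369 (edge processing)
V + E = 154 + 369 = 523


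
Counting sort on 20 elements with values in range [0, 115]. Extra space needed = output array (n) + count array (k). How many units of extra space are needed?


Output array size: 20 (to store sorted result)
Count array size: 116 (one slot per possible value, range 0 to 115)
Total extra space = 20 + 116 = 136


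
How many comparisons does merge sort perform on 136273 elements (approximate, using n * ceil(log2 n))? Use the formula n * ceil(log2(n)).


Recursion depth: ceil(log2(136273)) = 18
Each recursion level merges n = 136273 elements
Total = 136273 * 18 = 2452914


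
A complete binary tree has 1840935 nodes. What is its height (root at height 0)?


In a complete binary tree, level k holds nodes 2^k .. 2^(k+1)-1 (1-indexed).
Height = floor(log2(n)) = floor(log2(1840935)) = 20
Check: 2^20 = 1048576 <= 1840935 < 2097152 = 2^21


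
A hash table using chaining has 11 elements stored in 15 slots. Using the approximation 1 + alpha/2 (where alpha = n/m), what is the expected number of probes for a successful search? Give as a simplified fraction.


Load factor alpha = n/m = 11/15
Expected probes = 1 + alpha/2 = 1 + 11/(2*15)
= 1 + 11/30
= 30/30 + 11/30
= 41/30


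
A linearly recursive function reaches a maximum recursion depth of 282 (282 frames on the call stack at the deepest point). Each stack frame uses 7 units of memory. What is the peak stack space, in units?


Maximum recursion depth = 282 frames
Memory per frame = 7 units
Total stack space = depth * frame_size
= 282 * 7 = 1974


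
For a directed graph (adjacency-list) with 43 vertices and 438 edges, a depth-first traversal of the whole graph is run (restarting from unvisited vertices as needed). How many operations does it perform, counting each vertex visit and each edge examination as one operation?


A full DFS traversal visits each vertex once and examines each edge once.
V = 43
E = 438
Sum = 43 + 438 = 481


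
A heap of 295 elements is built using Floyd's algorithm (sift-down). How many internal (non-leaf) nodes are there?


Leaf nodes occupy roughly half the array.
Sift-down is called for each internal node, starting from the last one.
Internal nodes = floor(n/2) = floor(295/2) = 147


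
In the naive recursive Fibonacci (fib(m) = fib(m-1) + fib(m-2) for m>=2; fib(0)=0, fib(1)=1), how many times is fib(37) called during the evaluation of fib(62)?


Let N(m) = number of times fib(m) is called while evaluating fib(62).
N(62) = 1 (the initial call).
N(61) = 1 (only fib(62) calls it).
For 1 <= m <= 60: fib(m) is called by fib(m+1) and fib(m+2), so
  N(m) = N(m+1) + N(m+2).
fib(0) is called only by fib(2), so N(0) = N(2).
Walk down from m=62:
  N(62)=1, N(61)=1, N(60)=2, N(59)=3, N(58)=5, N(57)=8, N(56)=13, N(55)=21, N(54)=34, N(53)=55, N(52)=89, N(51)=144, N(50)=233, N(49)=377, N(48)=610, N(47)=987, N(46)=1597, N(45)=2584, N(44)=4181, N(43)=6765, N(42)=10946, N(41)=17711, N(40)=28657, N(39)=46368, N(38)=75025, N(37)=121393
N(37) = 121393


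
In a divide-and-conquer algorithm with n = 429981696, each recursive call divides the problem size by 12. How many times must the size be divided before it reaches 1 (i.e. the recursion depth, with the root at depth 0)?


Number of divisions = log_12(429981696)
Sizes: 429981696 -> 35831808 -> 2985984 -> 248832 -> 20736 -> 1728 -> 144 -> 12 -> 1 (8 divisions)
Recursion depth = 8


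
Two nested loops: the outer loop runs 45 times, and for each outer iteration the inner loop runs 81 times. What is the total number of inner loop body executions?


Outer loop: 45 iterations
Inner loop: 81 iterations per outer iteration
Total = 45 * 81 = 3645


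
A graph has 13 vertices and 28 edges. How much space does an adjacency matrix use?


Adjacency matrix: V x V grid of entries
Space = V^2 = 13^2 = 13 * 13 = 169


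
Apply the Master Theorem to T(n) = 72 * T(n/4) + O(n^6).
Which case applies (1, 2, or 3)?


The Master Theorem: T(n) = a*T(n/b) + O(n^c)
  a = 72, b = 4, c = 6
log_b(a) = log_4(72) ~ 3.085
Compare b^c with a: 4^6 = 4096 > 72, so c > log_b(a).
Since c > log_b(a), Case 3 applies.
T(n) = O(n^6)
Master Theorem case = 3


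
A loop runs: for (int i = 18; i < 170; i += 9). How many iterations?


Loop starts at i = 18, increments by 9, stops when i >= 170.
Number of iterations = ceil((170 - 18) / 9)
= ceil(152 / 9)
= 17


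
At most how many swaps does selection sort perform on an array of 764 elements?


Each of the 763 passes places one element in its final position.
Pass 1: swap minimum into position 0
Pass 2: swap minimum of remaining into position 1
...
Pass 763: last two elements, one swap
Maximum swaps = 764 - 1 = 763


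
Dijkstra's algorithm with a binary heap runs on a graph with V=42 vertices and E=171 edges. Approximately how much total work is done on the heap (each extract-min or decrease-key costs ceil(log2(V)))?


Dijkstra with a binary heap: each vertex is extracted once, each edge may relax once.
Each heap operation costs O(log V).
V + E = 42 + 171 = 213
ceil(log2(42)) = 6 (since 2^5 = 32 < 42 <= 64 = 2^6)
Total heap work = (V+E) * ceil(log2(V)) = 213 * 6 = 1278


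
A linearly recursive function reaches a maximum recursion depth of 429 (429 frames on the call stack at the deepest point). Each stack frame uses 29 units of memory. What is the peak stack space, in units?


Maximum recursion depth = 429 frames
Memory per frame = 29 units
Total stack space = depth * frame_size
= 429 * 29 = 12441


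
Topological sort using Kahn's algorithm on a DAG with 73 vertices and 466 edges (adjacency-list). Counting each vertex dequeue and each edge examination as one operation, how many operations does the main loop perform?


Kahn's algorithm:
  1. Compute in-degrees: O(V + E)
  2. Process queue: each vertex dequeued once (O(V))
     each edge examined once (O(E))
Total = V + E = 73 + 466 = 539


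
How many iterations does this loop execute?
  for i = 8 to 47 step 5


The loop variable i takes values starting at 8 and increments by 5 each iteration.
Sequence: i = 8, 13, 18, 23, 28, 33, 38, 43
The upper bound 47 is inclusive, so the count is floor((last - first) / step) + 1:
floor((47 - 8) / 5) + 1 = floor(39/5) + 1 = 7 + 1 = 8


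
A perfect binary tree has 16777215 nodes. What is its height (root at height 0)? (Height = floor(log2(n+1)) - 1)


For a perfect binary tree of height h: n = 2^(h+1) - 1, so h = log2(n+1) - 1.
  n + 1 = 16777216 = 2^24
  log2(16777216) = 24
  height = 24 - 1 = 23


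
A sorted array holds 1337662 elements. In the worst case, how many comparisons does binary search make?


Halving sequence: 1337662 -> 668831 -> 334415 -> 167207 -> 83603 -> 41801 -> 20900 -> 10450 -> 5225 -> 2612 -> 1306 -> 653 -> 326 -> 163 -> 81 -> 40 -> 20 -> 10 -> 5 -> 2 -> 1
Number of halvings = 20
Max comparisons = 20 + 1 = 21


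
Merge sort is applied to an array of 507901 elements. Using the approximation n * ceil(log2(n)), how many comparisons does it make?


Merge sort divides the array into halves recursively.
Number of levels = ceil(log2(507901)) = 19
At each level, approximately n = 507901 comparisons are needed for merging.
Total comparisons ~ n * ceil(log2(n)) = 507901 * 19 = 9650119


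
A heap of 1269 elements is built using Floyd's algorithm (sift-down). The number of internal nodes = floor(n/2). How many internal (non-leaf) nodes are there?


Leaf nodes occupy roughly half the array.
Sift-down is called for each internal node, starting from the last one.
Internal nodes = floor(n/2) = floor(1269/2) = 634


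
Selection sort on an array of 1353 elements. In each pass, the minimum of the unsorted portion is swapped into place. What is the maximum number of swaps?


Selection sort performs one swap per pass:
  Pass 1: find min in positions 0 to 1352, swap with position 0
  Pass 2: find min in positions 1 to 1352, swap with position 1
  Pass 3: find min in positions 2 to 1352, swap with position 2
  Pass 4: find min in positions 3 to 1352, swap with position 3
  Pass 5: find min in positions 4 to 1352, swap with position 4
  ... (1347 more passes)
Total passes (and swaps) = n - 1 = 1353 - 1 = 1352


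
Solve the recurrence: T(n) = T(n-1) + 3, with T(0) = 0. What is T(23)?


Unrolling the recurrence:
T(23) = T(22) + 3
       = T(21) + 3 + 3
       = T(20) + 3*3
       ...
       = T(0) + 3*23
       = 0 + 69 = 69


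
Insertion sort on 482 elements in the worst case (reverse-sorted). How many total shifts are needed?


In the worst case (reverse-sorted), each element shifts past all previous:
  Element 1: 1 shifts
  Element 2: 2 shifts
  Element 3: 3 shifts
  Element 4: 4 shifts
  Element 5: 5 shifts
  ...
  Element 481: 481 shifts
Total = 1 + 2 + ... + 481
= 482*(482-1)/2 = 115921


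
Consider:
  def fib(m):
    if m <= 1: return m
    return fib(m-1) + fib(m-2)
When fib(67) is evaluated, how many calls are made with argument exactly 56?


Let N(m) = number of times fib(m) is called while evaluating fib(67).
N(67) = 1 (the initial call).
N(66) = 1 (only fib(67) calls it).
For 1 <= m <= 65: fib(m) is called by fib(m+1) and fib(m+2), so
  N(m) = N(m+1) + N(m+2).
fib(0) is called only by fib(2), so N(0) = N(2).
Walk down from m=67:
  N(67)=1, N(66)=1, N(65)=2, N(64)=3, N(63)=5, N(62)=8, N(61)=13, N(60)=21, N(59)=34, N(58)=55, N(57)=89, N(56)=144
N(56) = 144


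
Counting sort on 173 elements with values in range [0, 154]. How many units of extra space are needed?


Output array size: 173 (to store sorted result)
Count array size: 155 (one slot per possible value, range 0 to 154)
Total extra space = 173 + 155 = 328


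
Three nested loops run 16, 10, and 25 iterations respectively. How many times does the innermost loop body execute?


Loop 1 (outermost): 16 iterations
Loop 2 (middle): 10 iterations per outer
Loop 3 (innermost): 25 iterations per middle
Total = 16 * 10 * 25 = 4000


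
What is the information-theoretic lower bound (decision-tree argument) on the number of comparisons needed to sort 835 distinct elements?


A binary decision tree of height h has at most 2^h leaves and needs at least n! of them, so h >= ceil(log2(n!)).
835! is far too large to multiply out, so use Stirling's series:
  ln(n!) ~ n ln n - n + (1/2) ln(2 pi n) + 1/(12n)  (error below 1/(360 n^3), negligible here)
  ln(835) = 6.7274317
  n ln n = 835 * 6.7274317 = 5617.4055
  (1/2) ln(2 pi * 835) = (1/2) ln(5246.4597) = 4.2827
  1/(12*835) = 0.0001
  ln(835!) ~ 5617.4055 - 835 + 4.2827 + 0.0001 = 4786.6883
Convert to base 2: log2(835!) = 4786.6883 / ln 2 = 4786.6883 / 0.69314718 = 6905.7315
ceil(6905.7315) = 6906


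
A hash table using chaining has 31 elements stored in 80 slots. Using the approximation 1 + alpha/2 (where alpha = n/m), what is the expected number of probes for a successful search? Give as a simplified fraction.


Load factor alpha = n/m = 31/80
Expected probes = 1 + alpha/2 = 1 + 31/(2*80)
= 1 + 31/160
= 160/160 + 31/160
= 191/160


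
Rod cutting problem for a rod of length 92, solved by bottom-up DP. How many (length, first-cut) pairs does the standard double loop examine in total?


For each subproblem length i = 1..92, the inner loop considers i possible first cuts.
Total = 1 + 2 + ... + 92
= 92*(92+1)/2
= 92*93/2 = 4278


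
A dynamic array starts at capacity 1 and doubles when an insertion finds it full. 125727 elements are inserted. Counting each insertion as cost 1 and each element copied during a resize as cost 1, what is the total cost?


n = 125727
Insertion costs: 125727
Resizes copy 1, 2, 4, ... up to the largest power of 2 that is <= n-1 = 125726, i.e. 65536.
Copy costs = 1 + 2 + 4 + 8 + 16 + 32 + 64 + 128 + 256 + 512 + 1024 + 2048 + 4096 + 8192 + 16384 + 32768 + 65536 = 131071
Total = 125727 + 131071 = 256798


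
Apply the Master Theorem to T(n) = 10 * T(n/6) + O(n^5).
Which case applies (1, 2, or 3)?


The Master Theorem: T(n) = a*T(n/b) + O(n^c)
  a = 10, b = 6, c = 5
log_b(a) = log_6(10) ~ 1.285
Compare b^c with a: 6^5 = 7776 > 10, so c > log_b(a).
Since c > log_b(a), Case 3 applies.
T(n) = O(n^5)
Master Theorem case = 3


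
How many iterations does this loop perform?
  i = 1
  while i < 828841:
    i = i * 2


The loop variable doubles each iteration:
i = 1 -> 2 -> 4 -> 8 -> 16 -> 32 -> 64 -> 128 -> 256 -> 512 -> 1024 -> 2048 -> 4096 -> 8192 -> 16384 -> 32768 -> 65536 -> 131072 -> 262144 -> 524288 -> 1048576 (stop, 1048576 >= 828841)
Number of doublings = ceil(log2(828841)) = 20


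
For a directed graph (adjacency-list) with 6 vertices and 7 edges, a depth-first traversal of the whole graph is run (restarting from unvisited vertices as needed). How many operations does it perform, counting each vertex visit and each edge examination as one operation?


A full DFS traversal visits each vertex once and examines each edge once.
V = 6
E = 7
Sum = 6 + 7 = 13


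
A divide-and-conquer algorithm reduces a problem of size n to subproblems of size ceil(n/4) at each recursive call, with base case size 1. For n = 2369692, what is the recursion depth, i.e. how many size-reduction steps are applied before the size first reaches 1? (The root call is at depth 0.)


Each step divides the size by 4 (rounding up); after k steps the size is ceil(n/4^k), which equals 1 exactly when 4^k >= n.
So the depth is the smallest k with 4^k >= 2369692, i.e. ceil(log_4(2369692)).
4^10 = 1048576 < 2369692 <= 4194304 = 4^11
Recursion depth = 11


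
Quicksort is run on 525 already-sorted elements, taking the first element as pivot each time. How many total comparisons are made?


Sum of comparisons per partition:
524 + 523 + ... + 1 + 0
= 525 * (525 - 1) / 2
= 525 * 524 / 2
= 137550


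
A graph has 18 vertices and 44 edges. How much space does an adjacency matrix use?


Adjacency matrix: V x V grid of entries
Space = V^2 = 18^2 = 18 * 18 = 324


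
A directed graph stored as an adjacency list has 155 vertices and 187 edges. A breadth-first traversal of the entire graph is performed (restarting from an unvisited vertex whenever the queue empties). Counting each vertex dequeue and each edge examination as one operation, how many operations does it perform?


A full BFS traversal dequeues each vertex once and examines each edge once.
Vertex visits: 155
Edge visits: 187
V + E = 155 + 187 = 342


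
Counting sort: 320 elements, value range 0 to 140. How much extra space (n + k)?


n = 320 (output array)
k = 141 (count array for 141 distinct values)
Extra space = 320 + 141 = 461


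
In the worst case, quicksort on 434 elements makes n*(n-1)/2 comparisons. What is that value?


Sum of comparisons per partition:
433 + 432 + ... + 1 + 0
= 434 * (434 - 1) / 2
= 434 * 433 / 2
= 93961


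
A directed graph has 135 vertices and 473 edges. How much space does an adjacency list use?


Adjacency list: one list head per vertex + one entry per edge
Vertex heads: 135
Edge entries: 473
Total = 135 + 473 = 608


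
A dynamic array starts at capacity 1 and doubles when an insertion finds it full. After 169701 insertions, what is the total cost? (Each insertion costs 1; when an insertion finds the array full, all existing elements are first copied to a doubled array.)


Insertion cost: 169701 (one per element)
Resizes occur just before inserting elements 2, 3, 5, 9, ...
Elements copied at each resize: 1 + 2 + 4 + 8 + 16 + 32 + 64 + 128 + 256 + 512 + 1024 + 2048 + 4096 + 8192 + 16384 + 32768 + 65536 + 131072
Sum of copies = 262143 (geometric series: 2^k - 1)
Total = 169701 + 262143 = 431844


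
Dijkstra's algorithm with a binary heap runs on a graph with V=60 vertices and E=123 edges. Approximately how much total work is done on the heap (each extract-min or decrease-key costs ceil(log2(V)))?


Dijkstra with a binary heap: each vertex is extracted once, each edge may relax once.
Each heap operation costs O(log V).
V + E = 60 + 123 = 183
ceil(log2(60)) = 6 (since 2^5 = 32 < 60 <= 64 = 2^6)
Total heap work = (V+E) * ceil(log2(V)) = 183 * 6 = 1098


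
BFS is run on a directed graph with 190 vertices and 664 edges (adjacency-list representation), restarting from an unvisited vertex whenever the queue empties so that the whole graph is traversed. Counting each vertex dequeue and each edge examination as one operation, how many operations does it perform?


A full BFS traversal dequeues each vertex exactly once and examines each directed edge exactly once.
V = 190 (vertex processing cost)
E = 664 (edge examination cost)
Total operations proportional to V + E = 190 + 664 = 854


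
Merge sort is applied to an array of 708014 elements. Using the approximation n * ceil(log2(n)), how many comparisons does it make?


Merge sort divides the array into halves recursively.
Number of levels = ceil(log2(708014)) = 20
At each level, approximately n = 708014 comparisons are needed for merging.
Total comparisons ~ n * ceil(log2(n)) = 708014 * 20 = 14160280


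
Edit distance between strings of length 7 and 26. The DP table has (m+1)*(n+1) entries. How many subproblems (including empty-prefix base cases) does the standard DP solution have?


The table includes base cases (empty prefixes).
Rows: (m+1) = 8
Columns: (n+1) = 27
Total = 8 * 27 = 216


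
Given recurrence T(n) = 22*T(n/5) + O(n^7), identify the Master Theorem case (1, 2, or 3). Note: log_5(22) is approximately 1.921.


Master Theorem parameters: a=22, b=5, c=7
log_b(a) = 1.921
Compare b^c with a: 5^7 = 78125 > 22, so c > log_b(a).
Comparing c=7 vs log_b(a)=1.921:
7 > 1.921 => Case 3
Result: T(n) = O(n^7)
Master Theorem case = 3


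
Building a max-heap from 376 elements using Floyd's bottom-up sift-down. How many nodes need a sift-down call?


In a heap of 376 elements (0-indexed array):
  Last element index: 375
  Parent of last element: floor((375 - 1) / 2) = 187
  Internal nodes: indices 0 to 187
  Count = floor(376/2) = 188


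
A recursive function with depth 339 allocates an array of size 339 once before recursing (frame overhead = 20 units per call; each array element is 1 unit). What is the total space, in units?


Array allocation: 339 units (allocated once)
Stack frames: 339 deep * 20 per frame = 6780 units
Total = 339 + 6780 = 7119


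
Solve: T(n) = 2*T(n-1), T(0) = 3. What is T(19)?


Unrolling:
T(19) = 2*T(18) = 2^2*T(17) = ... = 2^19*T(0)
= 2^19 * 3
= 524288 * 3 = 1572864


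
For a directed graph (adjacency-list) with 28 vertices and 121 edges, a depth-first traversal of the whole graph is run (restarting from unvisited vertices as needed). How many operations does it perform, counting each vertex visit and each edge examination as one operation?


A full DFS traversal visits each vertex once and examines each edge once.
V = 28
E = 121
Sum = 28 + 121 = 149


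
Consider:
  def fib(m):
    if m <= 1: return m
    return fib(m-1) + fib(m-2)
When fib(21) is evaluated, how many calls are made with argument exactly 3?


Let N(m) = number of times fib(m) is called while evaluating fib(21).
N(21) = 1 (the initial call).
N(20) = 1 (only fib(21) calls it).
For 1 <= m <= 19: fib(m) is called by fib(m+1) and fib(m+2), so
  N(m) = N(m+1) + N(m+2).
fib(0) is called only by fib(2), so N(0) = N(2).
Walk down from m=21:
  N(21)=1, N(20)=1, N(19)=2, N(18)=3, N(17)=5, N(16)=8, N(15)=13, N(14)=21, N(13)=34, N(12)=55, N(11)=89, N(10)=144, N(9)=233, N(8)=377, N(7)=610, N(6)=987, N(5)=1597, N(4)=2584, N(3)=4181
N(3) = 4181


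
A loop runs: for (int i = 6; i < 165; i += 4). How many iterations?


Loop starts at i = 6, increments by 4, stops when i >= 165.
Number of iterations = ceil((165 - 6) / 4)
= ceil(159 / 4)
= 40


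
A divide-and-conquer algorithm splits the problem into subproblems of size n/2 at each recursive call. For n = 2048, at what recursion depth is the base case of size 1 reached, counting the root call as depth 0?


At each depth, the problem size is divided by 2:
  Depth 0: problem size = 2048
  Depth 1: problem size = 1024
  Depth 2: problem size = 512
  Depth 3: problem size = 256
  Depth 4: problem size = 128
  Depth 5: problem size = 64
  Depth 6: problem size = 32
  Depth 7: problem size = 16
  Depth 8: problem size = 8
  Depth 9: problem size = 4
  Depth 10: problem size = 2
  Depth 11: problem size = 1 (base case)
The base case is reached at depth log_2(2048) = 11 (the tree has 12 levels counting depth 0, but the depth asked for is 11).
Recursion depth = 11


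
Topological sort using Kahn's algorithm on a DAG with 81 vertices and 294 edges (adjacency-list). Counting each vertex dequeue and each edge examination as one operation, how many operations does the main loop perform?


Kahn's algorithm:
  1. Compute in-degrees: O(V + E)
  2. Process queue: each vertex dequeued once (O(V))
     each edge examined once (O(E))
Total = V + E = 81 + 294 = 375


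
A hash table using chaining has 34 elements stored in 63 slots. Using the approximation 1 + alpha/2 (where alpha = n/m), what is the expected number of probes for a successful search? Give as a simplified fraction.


Load factor alpha = n/m = 34/63
Expected probes = 1 + alpha/2 = 1 + 34/(2*63)
= 1 + 34/126
= 126/126 + 34/126
= 160/126
Simplify: 80/63


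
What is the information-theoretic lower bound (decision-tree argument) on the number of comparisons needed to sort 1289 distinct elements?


A binary decision tree of height h has at most 2^h leaves and needs at least n! of them, so h >= ceil(log2(n!)).
1289! is far too large to multiply out, so use Stirling's series:
  ln(n!) ~ n ln n - n + (1/2) ln(2 pi n) + 1/(12n)  (error below 1/(360 n^3), negligible here)
  ln(1289) = 7.1616220
  n ln n = 1289 * 7.1616220 = 9231.3308
  (1/2) ln(2 pi * 1289) = (1/2) ln(8099.0259) = 4.4997
  1/(12*1289) = 0.0001
  ln(1289!) ~ 9231.3308 - 1289 + 4.4997 + 0.0001 = 7946.8306
Convert to base 2: log2(1289!) = 7946.8306 / ln 2 = 7946.8306 / 0.69314718 = 11464.8531
ceil(11464.8531) = 11465


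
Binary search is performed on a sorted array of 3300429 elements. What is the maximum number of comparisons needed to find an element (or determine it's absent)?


Binary search halves the search space each comparison:
  Step 1: search space = 3300429 -> 1650214
  Step 2: search space = 1650214 -> 825107
  Step 3: search space = 825107 -> 412553
  Step 4: search space = 412553 -> 206276
  Step 5: search space = 206276 -> 103138
  Step 6: search space = 103138 -> 51569
  Step 7: search space = 51569 -> 25784
  Step 8: search space = 25784 -> 12892
  Step 9: search space = 12892 -> 6446
  Step 10: search space = 6446 -> 3223
  Step 11: search space = 3223 -> 1611
  Step 12: search space = 1611 -> 805
  Step 13: search space = 805 -> 402
  Step 14: search space = 402 -> 201
  Step 15: search space = 201 -> 100
  Step 16: search space = 100 -> 50
  Step 17: search space = 50 -> 25
  Step 18: search space = 25 -> 12
  Step 19: search space = 12 -> 6
  Step 20: search space = 6 -> 3
  Step 21: search space = 3 -> 1
  Step 22: search space = 1 (final check)
Maximum comparisons = floor(log2(3300429)) + 1 = 21 + 1 = 22


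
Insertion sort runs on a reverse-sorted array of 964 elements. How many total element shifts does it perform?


Sum of shifts = 1 + 2 + 3 + ... + 963
= 964 * 963 / 2
= 928332 / 2
= 464166


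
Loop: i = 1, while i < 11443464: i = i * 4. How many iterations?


i multiplies by 4 each step:
i = 1 -> 4 -> 16 -> 64 -> 256 -> 1024 -> 4096 -> 16384 -> 65536 -> 262144 -> 1048576 -> 4194304 -> 16777216 (stop)
Iterations = ceil(log_4(11443464)) = 12


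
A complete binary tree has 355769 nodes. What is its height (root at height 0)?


In a complete binary tree, level k holds nodes 2^k .. 2^(k+1)-1 (1-indexed).
Height = floor(log2(n)) = floor(log2(355769)) = 18
Check: 2^18 = 262144 <= 355769 < 524288 = 2^19


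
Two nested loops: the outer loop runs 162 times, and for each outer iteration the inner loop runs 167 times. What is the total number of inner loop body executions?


Outer loop: 162 iterations
Inner loop: 167 iterations per outer iteration
Total = 162 * 167 = 27054


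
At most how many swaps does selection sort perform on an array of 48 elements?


Each of the 47 passes places one element in its final position.
Pass 1: swap minimum into position 0
Pass 2: swap minimum of remaining into position 1
...
Pass 47: last two elements, one swap
Maximum swaps = 48 - 1 = 47


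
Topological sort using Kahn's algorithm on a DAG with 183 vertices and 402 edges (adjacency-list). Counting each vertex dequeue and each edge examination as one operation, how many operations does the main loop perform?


Kahn's algorithm:
  1. Compute in-degrees: O(V + E)
  2. Process queue: each vertex dequeued once (O(V))
     each edge examined once (O(E))
Total = V + E = 183 + 402 = 585


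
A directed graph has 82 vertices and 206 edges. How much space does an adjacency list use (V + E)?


Adjacency list: one list head per vertex + one entry per edge
Vertex heads: 82
Edge entries: 206
Total = 82 + 206 = 288


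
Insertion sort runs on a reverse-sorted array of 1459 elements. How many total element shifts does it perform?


Sum of shifts = 1 + 2 + 3 + ... + 1458
= 1459 * 1458 / 2
= 2127222 / 2
= 1063611


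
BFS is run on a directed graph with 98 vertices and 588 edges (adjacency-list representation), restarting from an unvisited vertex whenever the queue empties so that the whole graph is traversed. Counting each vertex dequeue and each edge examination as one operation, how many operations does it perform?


A full BFS traversal dequeues each vertex exactly once and examines each directed edge exactly once.
V = 98 (vertex processing cost)
E = 588 (edge examination cost)
Total operations proportional to V + E = 98 + 588 = 686


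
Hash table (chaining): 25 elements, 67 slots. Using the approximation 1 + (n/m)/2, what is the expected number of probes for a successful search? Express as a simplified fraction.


Computing expected probes:
alpha = 25/67
= 1 + alpha/2
= 1 + 25/(2*67)
= (2*67 + 25) / (2*67)
= 159/134


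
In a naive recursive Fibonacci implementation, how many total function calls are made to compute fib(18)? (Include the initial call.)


Let C(m) = total calls to evaluate fib(m). Then C(0)=C(1)=1, and
C(m) = 1 + C(m-1) + C(m-2) for m >= 2.
Build the table (each entry = 1 + previous two):
  C(0) = 1
  C(1) = 1
  C(2) = 1 + 1 + 1 = 3
  C(3) = 1 + 3 + 1 = 5
  C(4) = 1 + 5 + 3 = 9
  C(5) = 1 + 9 + 5 = 15
  C(6) = 1 + 15 + 9 = 25
  C(7) = 1 + 25 + 15 = 41
  C(8) = 1 + 41 + 25 = 67
  C(9) = 1 + 67 + 41 = 109
  C(10) = 1 + 109 + 67 = 177
  C(11) = 1 + 177 + 109 = 287
  C(12) = 1 + 287 + 177 = 465
  C(13) = 1 + 465 + 287 = 753
  C(14) = 1 + 753 + 465 = 1219
  C(15) = 1 + 1219 + 753 = 1973
  C(16) = 1 + 1973 + 1219 = 3193
  C(17) = 1 + 3193 + 1973 = 5167
  C(18) = 1 + 5167 + 3193 = 8361
Total calls for fib(18) = 8361


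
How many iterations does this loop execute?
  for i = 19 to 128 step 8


The loop variable i takes values starting at 19 and increments by 8 each iteration.
Sequence: i = 19, 27, 35, 43, 51, 59, 67, 75, 83, ...
The upper bound 128 is inclusive, so the count is floor((last - first) / step) + 1:
floor((128 - 19) / 8) + 1 = floor(109/8) + 1 = 13 + 1 = 14


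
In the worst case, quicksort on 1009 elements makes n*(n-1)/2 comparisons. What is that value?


Sum of comparisons per partition:
1008 + 1007 + ... + 1 + 0
= 1009 * (1009 - 1) / 2
= 1009 * 1008 / 2
= 508536


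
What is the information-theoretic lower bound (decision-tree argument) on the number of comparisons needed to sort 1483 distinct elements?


A binary decision tree of height h has at most 2^h leaves and needs at least n! of them, so h >= ceil(log2(n!)).
1483! is far too large to multiply out, so use Stirling's series:
  ln(n!) ~ n ln n - n + (1/2) ln(2 pi n) + 1/(12n)  (error below 1/(360 n^3), negligible here)
  ln(1483) = 7.3018223
  n ln n = 1483 * 7.3018223 = 10828.6025
  (1/2) ln(2 pi * 1483) = (1/2) ln(9317.9638) = 4.5698
  1/(12*1483) = 0.0001
  ln(1483!) ~ 10828.6025 - 1483 + 4.5698 + 0.0001 = 9350.1724
Convert to base 2: log2(1483!) = 9350.1724 / ln 2 = 9350.1724 / 0.69314718 = 13489.4474
ceil(13489.4474) = 13490


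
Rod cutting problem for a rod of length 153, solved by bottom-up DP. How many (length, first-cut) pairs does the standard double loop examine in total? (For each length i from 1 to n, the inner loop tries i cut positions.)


For each subproblem length i = 1..153, the inner loop considers i possible first cuts.
Total = 1 + 2 + ... + 153
= 153*(153+1)/2
= 153*154/2 = 11781


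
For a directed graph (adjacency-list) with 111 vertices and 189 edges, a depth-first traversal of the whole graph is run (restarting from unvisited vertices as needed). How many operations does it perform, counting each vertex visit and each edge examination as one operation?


A full DFS traversal visits each vertex once and examines each edge once.
V = 111
E = 189
Sum = 111 + 189 = 300


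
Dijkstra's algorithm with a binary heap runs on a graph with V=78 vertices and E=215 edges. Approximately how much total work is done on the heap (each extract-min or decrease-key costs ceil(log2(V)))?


Dijkstra with a binary heap: each vertex is extracted once, each edge may relax once.
Each heap operation costs O(log V).
V + E = 78 + 215 = 293
ceil(log2(78)) = 7 (since 2^6 = 64 < 78 <= 128 = 2^7)
Total heap work = (V+E) * ceil(log2(V)) = 293 * 7 = 2051


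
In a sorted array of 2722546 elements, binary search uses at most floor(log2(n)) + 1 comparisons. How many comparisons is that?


Halving sequence: 2722546 -> 1361273 -> 680636 -> 340318 -> 170159 -> 85079 -> 42539 -> 21269 -> 10634 -> 5317 -> 2658 -> 1329 -> 664 -> 332 -> 166 -> 83 -> 41 -> 20 -> 10 -> 5 -> 2 -> 1
Number of halvings = 21
Max comparisons = 21 + 1 = 22


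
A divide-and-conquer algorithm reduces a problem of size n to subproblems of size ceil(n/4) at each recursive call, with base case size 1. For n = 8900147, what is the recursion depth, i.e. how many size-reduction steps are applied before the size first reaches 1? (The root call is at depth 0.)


Each step divides the size by 4 (rounding up); after k steps the size is ceil(n/4^k), which equals 1 exactly when 4^k >= n.
So the depth is the smallest k with 4^k >= 8900147, i.e. ceil(log_4(8900147)).
4^11 = 4194304 < 8900147 <= 16777216 = 4^12
Recursion depth = 12


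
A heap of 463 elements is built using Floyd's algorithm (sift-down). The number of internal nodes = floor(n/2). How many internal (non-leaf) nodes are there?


Leaf nodes occupy roughly half the array.
Sift-down is called for each internal node, starting from the last one.
Internal nodes = floor(n/2) = floor(463/2) = 231


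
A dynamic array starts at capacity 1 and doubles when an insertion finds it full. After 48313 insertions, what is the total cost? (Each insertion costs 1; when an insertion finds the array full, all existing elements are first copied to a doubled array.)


Insertion cost: 48313 (one per element)
Resizes occur just before inserting elements 2, 3, 5, 9, ...
Elements copied at each resize: 1 + 2 + 4 + 8 + 16 + 32 + 64 + 128 + 256 + 512 + 1024 + 2048 + 4096 + 8192 + 16384 + 32768
Sum of copies = 65535 (geometric series: 2^k - 1)
Total = 48313 + 65535 = 113848


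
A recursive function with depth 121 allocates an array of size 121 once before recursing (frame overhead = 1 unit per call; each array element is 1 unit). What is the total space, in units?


Array allocation: 121 units (allocated once)
Stack frames: 121 deep * 1 per frame = 121 units
Total = 121 + 121 = 242


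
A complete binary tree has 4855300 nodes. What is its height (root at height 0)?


In a complete binary tree, level k holds nodes 2^k .. 2^(k+1)-1 (1-indexed).
Height = floor(log2(n)) = floor(log2(4855300)) = 22
Check: 2^22 = 4194304 <= 4855300 < 8388608 = 2^23


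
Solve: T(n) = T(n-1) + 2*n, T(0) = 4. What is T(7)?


Expanding the recurrence:
T(7) = T(6) + 2*7
       = T(5) + 2*6 + 2*7
       ...
       = T(0) + 2*(1 + 2 + ... + 7)
       = 4 + 2 * 7*8/2
       = 4 + 2 * 28
       = 4 + 56 = 60


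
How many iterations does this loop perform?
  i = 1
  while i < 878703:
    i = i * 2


The loop variable doubles each iteration:
i = 1 -> 2 -> 4 -> 8 -> 16 -> 32 -> 64 -> 128 -> 256 -> 512 -> 1024 -> 2048 -> 4096 -> 8192 -> 16384 -> 32768 -> 65536 -> 131072 -> 262144 -> 524288 -> 1048576 (stop, 1048576 >= 878703)
Number of doublings = ceil(log2(878703)) = 20


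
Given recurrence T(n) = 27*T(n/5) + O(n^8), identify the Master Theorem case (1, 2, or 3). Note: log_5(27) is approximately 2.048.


Master Theorem parameters: a=27, b=5, c=8
log_b(a) = 2.048
Compare b^c with a: 5^8 = 390625 > 27, so c > log_b(a).
Comparing c=8 vs log_b(a)=2.048:
8 > 2.048 => Case 3
Result: T(n) = O(n^8)
Master Theorem case = 3


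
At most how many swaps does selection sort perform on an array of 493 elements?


Each of the 492 passes places one element in its final position.
Pass 1: swap minimum into position 0
Pass 2: swap minimum of remaining into position 1
...
Pass 492: last two elements, one swap
Maximum swaps = 493 - 1 = 492
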